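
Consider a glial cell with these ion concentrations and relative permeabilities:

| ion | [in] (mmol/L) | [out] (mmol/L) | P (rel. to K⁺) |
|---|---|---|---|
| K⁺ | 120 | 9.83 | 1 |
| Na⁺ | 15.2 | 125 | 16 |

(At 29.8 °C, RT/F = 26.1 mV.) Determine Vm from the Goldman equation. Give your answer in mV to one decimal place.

44.7 mV

Vm = 26.1 · ln[(Σ P·[cation]ₒ + Σ P·[anion]ᵢ) / (Σ P·[cation]ᵢ + Σ P·[anion]ₒ)]
Numerator = 1×9.83 + 16×125 = 2010
Denominator = 1×120 + 16×15.2 = 363.2
Vm = 26.1 · ln(5.5337) = 26.1 × (1.7109) = 44.65 mV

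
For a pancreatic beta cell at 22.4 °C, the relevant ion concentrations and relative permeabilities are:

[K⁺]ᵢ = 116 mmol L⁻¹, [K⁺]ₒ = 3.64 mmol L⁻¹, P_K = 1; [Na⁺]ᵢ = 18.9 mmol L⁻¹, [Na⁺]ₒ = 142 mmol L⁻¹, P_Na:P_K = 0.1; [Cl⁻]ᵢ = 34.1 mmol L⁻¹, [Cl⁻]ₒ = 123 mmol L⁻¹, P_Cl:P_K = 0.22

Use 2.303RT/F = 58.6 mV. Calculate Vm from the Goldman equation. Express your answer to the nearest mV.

Vm = 58.6 · log₁₀[(Σ P·[cation]ₒ + Σ P·[anion]ᵢ) / (Σ P·[cation]ᵢ + Σ P·[anion]ₒ)]
Numerator = 1×3.64 + 0.1×142 + 0.22×34.1 = 25.34
Denominator = 1×116 + 0.1×18.9 + 0.22×123 = 144.9
Vm = 58.6 · log₁₀(0.17483) = 58.6 × (-0.7574) = -44.38 mV

-44 mV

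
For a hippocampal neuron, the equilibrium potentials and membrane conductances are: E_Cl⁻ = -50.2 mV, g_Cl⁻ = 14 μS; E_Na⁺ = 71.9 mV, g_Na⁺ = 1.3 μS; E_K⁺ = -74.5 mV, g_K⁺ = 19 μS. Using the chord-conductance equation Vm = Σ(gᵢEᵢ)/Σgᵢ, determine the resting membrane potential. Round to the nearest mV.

Σ gᵢEᵢ = 14·(-50.2) + 1.3·(71.9) + 19·(-74.5) = -2024.83
Σ gᵢ = 14 + 1.3 + 19 = 34.3
Vm = -2024.83 / 34.3 = -59.03 mV

-59 mV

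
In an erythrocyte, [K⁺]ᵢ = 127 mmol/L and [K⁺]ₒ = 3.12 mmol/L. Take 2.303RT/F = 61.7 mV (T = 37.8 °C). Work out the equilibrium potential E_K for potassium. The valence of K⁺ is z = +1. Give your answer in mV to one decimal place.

E = (61.7/z) · log₁₀([K⁺]_out/[K⁺]_in) with z = +1.
= (61.7/1) · log₁₀(3.12/127) = 61.70 · log₁₀(0.02457)
= 61.70 · (-1.6096) = -99.32 mV

-99.3 mV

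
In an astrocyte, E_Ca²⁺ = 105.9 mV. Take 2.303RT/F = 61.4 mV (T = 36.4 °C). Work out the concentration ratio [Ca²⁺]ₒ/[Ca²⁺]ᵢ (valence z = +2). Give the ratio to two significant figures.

log₁₀([out]/[in]) = E·z/(61.4) = 105.9 × 2 / 61.4 = 3.4495
[out]/[in] = 10^(3.4495) = 2815

2800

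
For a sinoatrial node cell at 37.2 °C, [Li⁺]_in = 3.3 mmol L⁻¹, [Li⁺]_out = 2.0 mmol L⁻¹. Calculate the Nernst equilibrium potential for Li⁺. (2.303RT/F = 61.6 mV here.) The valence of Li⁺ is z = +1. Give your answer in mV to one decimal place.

E = (61.6/z) · log₁₀([Li⁺]_out/[Li⁺]_in) with z = +1.
= (61.6/1) · log₁₀(2.0/3.3) = 61.60 · log₁₀(0.6061)
= 61.60 · (-0.2175) = -13.40 mV

-13.4 mV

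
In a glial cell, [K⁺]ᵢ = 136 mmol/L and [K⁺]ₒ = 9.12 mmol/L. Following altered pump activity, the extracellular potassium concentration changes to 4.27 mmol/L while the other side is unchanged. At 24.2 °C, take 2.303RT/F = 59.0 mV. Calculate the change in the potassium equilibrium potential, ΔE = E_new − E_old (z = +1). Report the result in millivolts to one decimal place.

E_old = (59.0/1)·log₁₀(9.12/136) = -69.24 mV
E_new = (59.0/1)·log₁₀(4.27/136) = -88.68 mV
ΔE = -88.68 − (-69.24) = -19.44 mV

-19.4 mV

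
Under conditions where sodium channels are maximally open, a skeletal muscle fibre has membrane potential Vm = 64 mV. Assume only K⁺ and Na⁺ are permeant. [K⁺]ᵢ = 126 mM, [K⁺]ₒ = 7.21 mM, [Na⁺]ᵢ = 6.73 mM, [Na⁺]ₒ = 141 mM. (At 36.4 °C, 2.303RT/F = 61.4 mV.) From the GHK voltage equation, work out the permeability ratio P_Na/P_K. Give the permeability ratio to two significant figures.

Let α = P_Na/P_K. GHK: Vm = 61.4·log₁₀[(Kₒ + α·Naₒ)/(Kᵢ + α·Naᵢ)].
10^(Vm/61.4) = 10^(64.0/61.4) = 11.024
So 11.024·(Kᵢ + α·Naᵢ) = Kₒ + α·Naₒ → α = (11.024·126.0 − 7.21) / (141.0 − 11.024·6.73)
α = (1389 − 7.21) / (141.0 − 74.19) = 1382/66.81 = 20.68

21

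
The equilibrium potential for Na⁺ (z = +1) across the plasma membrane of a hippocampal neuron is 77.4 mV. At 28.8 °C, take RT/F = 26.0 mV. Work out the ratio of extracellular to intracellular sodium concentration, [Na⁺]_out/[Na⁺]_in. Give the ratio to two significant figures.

ln([out]/[in]) = E·z/(26.0) = 77.4 × 1 / 26.0 = 2.9769
[out]/[in] = e^(2.9769) = 19.63

20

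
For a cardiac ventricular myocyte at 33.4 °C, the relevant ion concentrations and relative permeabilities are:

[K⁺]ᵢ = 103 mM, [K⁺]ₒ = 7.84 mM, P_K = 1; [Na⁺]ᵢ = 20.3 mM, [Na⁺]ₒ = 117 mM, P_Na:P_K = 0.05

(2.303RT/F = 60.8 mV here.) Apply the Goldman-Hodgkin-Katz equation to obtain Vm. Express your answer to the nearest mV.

-54 mV

Vm = 60.8 · log₁₀[(Σ P·[cation]ₒ + Σ P·[anion]ᵢ) / (Σ P·[cation]ᵢ + Σ P·[anion]ₒ)]
Numerator = 1×7.84 + 0.05×117 = 13.69
Denominator = 1×103 + 0.05×20.3 = 104
Vm = 60.8 · log₁₀(0.13162) = 60.8 × (-0.8807) = -53.55 mV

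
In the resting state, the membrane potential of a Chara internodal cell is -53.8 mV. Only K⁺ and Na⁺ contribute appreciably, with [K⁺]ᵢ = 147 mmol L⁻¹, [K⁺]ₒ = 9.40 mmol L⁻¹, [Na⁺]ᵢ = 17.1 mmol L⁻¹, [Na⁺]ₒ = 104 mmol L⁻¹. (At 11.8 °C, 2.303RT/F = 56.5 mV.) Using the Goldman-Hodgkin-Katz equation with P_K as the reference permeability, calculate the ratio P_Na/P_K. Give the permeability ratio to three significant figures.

0.0687

Let α = P_Na/P_K. GHK: Vm = 56.5·log₁₀[(Kₒ + α·Naₒ)/(Kᵢ + α·Naᵢ)].
10^(Vm/56.5) = 10^(-53.8/56.5) = 0.11163
So 0.11163·(Kᵢ + α·Naᵢ) = Kₒ + α·Naₒ → α = (0.11163·147.0 − 9.4) / (104.0 − 0.11163·17.1)
α = (16.41 − 9.4) / (104.0 − 1.909) = 7.01/102.1 = 0.06866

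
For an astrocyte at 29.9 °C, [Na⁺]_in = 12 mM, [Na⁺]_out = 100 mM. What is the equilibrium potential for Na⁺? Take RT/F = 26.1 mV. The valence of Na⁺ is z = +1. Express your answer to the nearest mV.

55 mV

E = (26.1/z) · ln([Na⁺]_out/[Na⁺]_in) with z = +1.
= (26.1/1) · ln(100/12) = 26.10 · ln(8.333)
= 26.10 · (2.1203) = 55.34 mV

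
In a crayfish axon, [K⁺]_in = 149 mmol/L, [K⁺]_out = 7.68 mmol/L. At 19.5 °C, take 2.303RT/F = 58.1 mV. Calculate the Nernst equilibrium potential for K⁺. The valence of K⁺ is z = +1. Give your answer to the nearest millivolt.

E = (58.1/z) · log₁₀([K⁺]_out/[K⁺]_in) with z = +1.
= (58.1/1) · log₁₀(7.68/149) = 58.10 · log₁₀(0.05154)
= 58.10 · (-1.2878) = -74.82 mV

-75 mV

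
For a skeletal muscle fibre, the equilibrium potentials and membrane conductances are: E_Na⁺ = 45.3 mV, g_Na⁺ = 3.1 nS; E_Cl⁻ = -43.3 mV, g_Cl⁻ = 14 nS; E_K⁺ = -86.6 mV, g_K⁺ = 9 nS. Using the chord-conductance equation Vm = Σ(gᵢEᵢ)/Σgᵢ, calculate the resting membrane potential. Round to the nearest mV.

-48 mV

Σ gᵢEᵢ = 3.1·(45.3) + 14·(-43.3) + 9·(-86.6) = -1245.17
Σ gᵢ = 3.1 + 14 + 9 = 26.1
Vm = -1245.17 / 26.1 = -47.71 mV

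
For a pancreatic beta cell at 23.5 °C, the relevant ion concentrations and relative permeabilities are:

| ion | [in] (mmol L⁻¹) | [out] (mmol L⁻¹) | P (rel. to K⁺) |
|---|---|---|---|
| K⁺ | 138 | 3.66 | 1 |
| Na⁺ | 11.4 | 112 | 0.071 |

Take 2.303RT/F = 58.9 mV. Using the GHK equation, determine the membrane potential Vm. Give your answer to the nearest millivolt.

-63 mV

Vm = 58.9 · log₁₀[(Σ P·[cation]ₒ + Σ P·[anion]ᵢ) / (Σ P·[cation]ᵢ + Σ P·[anion]ₒ)]
Numerator = 1×3.66 + 0.071×112 = 11.61
Denominator = 1×138 + 0.071×11.4 = 138.8
Vm = 58.9 · log₁₀(0.083654) = 58.9 × (-1.0775) = -63.47 mV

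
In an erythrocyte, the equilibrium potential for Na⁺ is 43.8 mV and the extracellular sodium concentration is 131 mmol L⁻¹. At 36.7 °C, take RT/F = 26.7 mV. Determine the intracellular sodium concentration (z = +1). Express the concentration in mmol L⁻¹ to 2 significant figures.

25 mmol L⁻¹

Nernst: E = (26.7/1) · ln([out]/[in]), so ln([out]/[in]) = 43.8 × 1 / 26.7 = 1.6404.
[out]/[in] = e^(1.6404) = 5.157.
[in] = 131 / 5.157 = 25.4 mmol L⁻¹.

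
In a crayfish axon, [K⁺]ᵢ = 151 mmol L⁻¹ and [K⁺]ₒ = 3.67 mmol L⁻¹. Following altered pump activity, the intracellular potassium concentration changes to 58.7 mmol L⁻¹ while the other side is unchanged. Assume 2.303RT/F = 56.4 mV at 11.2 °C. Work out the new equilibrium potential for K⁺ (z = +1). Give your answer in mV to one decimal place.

-67.9 mV

After the shift: [K⁺]_out = 3.67, [K⁺]_in = 58.7 mmol L⁻¹.
E_new = (56.4/1)·log₁₀(3.67/58.7) = 56.40 · (-1.2040) = -67.90 mV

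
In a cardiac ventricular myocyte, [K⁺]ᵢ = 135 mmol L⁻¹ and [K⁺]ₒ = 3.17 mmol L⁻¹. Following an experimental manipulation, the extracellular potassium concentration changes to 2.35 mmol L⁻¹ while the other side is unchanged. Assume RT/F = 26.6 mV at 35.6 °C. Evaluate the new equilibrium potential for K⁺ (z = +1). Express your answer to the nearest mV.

-108 mV

After the shift: [K⁺]_out = 2.35, [K⁺]_in = 135 mmol L⁻¹.
E_new = (26.6/1)·ln(2.35/135) = 26.60 · (-4.0509) = -107.75 mV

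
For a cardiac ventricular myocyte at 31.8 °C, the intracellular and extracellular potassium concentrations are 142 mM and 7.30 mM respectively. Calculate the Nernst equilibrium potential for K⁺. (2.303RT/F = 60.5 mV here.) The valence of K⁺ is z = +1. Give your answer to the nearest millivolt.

E = (60.5/z) · log₁₀([K⁺]_out/[K⁺]_in) with z = +1.
= (60.5/1) · log₁₀(7.30/142) = 60.50 · log₁₀(0.05141)
= 60.50 · (-1.2890) = -77.98 mV

-78 mV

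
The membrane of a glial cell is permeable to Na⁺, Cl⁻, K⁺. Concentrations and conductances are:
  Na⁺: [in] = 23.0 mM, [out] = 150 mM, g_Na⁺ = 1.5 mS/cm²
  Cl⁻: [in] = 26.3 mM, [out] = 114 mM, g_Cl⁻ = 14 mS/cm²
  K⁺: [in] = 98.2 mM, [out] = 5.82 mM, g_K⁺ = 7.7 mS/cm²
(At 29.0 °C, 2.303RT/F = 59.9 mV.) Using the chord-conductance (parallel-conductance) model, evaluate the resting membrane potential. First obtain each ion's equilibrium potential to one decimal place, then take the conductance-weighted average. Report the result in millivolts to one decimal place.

-44.3 mV

E_Na⁺ = (59.9/1)·log₁₀(150/23.0) = 48.8 mV
E_Cl⁻ = (59.9/-1)·log₁₀(114/26.3) = -38.2 mV
E_K⁺ = (59.9/1)·log₁₀(5.82/98.2) = -73.5 mV
Vm = (Σ gᵢEᵢ)/(Σ gᵢ) = (1.5·48.8 + 14·-38.2 + 7.7·-73.5) / (1.5 + 14 + 7.7)
= -1027.55 / 23.2 = -44.29 mV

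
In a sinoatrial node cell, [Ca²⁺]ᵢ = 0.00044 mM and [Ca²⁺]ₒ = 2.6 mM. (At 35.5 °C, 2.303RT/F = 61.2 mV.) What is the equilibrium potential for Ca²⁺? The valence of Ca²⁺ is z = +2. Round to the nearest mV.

E = (61.2/z) · log₁₀([Ca²⁺]_out/[Ca²⁺]_in) with z = +2.
= (61.2/2) · log₁₀(2.6/0.00044) = 30.60 · log₁₀(5909)
= 30.60 · (3.7715) = 115.41 mV

115 mV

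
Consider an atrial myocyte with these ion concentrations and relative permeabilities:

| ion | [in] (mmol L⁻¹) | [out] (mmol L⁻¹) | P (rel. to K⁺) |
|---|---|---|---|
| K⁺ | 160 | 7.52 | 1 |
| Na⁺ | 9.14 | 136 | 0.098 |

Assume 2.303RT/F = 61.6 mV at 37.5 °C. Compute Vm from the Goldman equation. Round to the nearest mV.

-55 mV

Vm = 61.6 · log₁₀[(Σ P·[cation]ₒ + Σ P·[anion]ᵢ) / (Σ P·[cation]ᵢ + Σ P·[anion]ₒ)]
Numerator = 1×7.52 + 0.098×136 = 20.85
Denominator = 1×160 + 0.098×9.14 = 160.9
Vm = 61.6 · log₁₀(0.12957) = 61.6 × (-0.8875) = -54.67 mV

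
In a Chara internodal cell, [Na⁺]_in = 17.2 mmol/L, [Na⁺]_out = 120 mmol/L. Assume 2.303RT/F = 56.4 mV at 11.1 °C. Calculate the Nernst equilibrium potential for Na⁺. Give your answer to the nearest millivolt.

E = (56.4/z) · log₁₀([Na⁺]_out/[Na⁺]_in) with z = +1.
= (56.4/1) · log₁₀(120/17.2) = 56.40 · log₁₀(6.977)
= 56.40 · (0.8437) = 47.58 mV

48 mV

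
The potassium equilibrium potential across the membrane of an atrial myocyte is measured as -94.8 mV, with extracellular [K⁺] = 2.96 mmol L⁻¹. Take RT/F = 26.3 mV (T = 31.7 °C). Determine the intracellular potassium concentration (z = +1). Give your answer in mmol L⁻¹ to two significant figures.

Nernst: E = (26.3/1) · ln([out]/[in]), so ln([out]/[in]) = -94.8 × 1 / 26.3 = -3.6046.
[out]/[in] = e^(-3.6046) = 0.0272.
[in] = 2.96 / 0.0272 = 108.8 mmol L⁻¹.

110 mmol L⁻¹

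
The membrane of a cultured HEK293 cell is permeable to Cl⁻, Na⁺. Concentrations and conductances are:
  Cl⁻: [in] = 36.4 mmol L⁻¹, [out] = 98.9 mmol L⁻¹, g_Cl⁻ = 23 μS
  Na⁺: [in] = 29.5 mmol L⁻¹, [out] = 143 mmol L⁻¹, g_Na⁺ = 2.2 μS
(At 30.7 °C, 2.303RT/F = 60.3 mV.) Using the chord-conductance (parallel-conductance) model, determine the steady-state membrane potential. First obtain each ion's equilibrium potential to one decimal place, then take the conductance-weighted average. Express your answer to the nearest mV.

E_Cl⁻ = (60.3/-1)·log₁₀(98.9/36.4) = -26.2 mV
E_Na⁺ = (60.3/1)·log₁₀(143/29.5) = 41.3 mV
Vm = (Σ gᵢEᵢ)/(Σ gᵢ) = (23·-26.2 + 2.2·41.3) / (23 + 2.2)
= -511.74 / 25.2 = -20.31 mV

-20 mV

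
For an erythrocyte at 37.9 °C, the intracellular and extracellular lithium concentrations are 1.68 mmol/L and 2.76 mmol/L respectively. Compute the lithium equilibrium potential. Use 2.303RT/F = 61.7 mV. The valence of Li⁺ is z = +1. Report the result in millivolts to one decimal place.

E = (61.7/z) · log₁₀([Li⁺]_out/[Li⁺]_in) with z = +1.
= (61.7/1) · log₁₀(2.76/1.68) = 61.70 · log₁₀(1.643)
= 61.70 · (0.2156) = 13.30 mV

13.3 mV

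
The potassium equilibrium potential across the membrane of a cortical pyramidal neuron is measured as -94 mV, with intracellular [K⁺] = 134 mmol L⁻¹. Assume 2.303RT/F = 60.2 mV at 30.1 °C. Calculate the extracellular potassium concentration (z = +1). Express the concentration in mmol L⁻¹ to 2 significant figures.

Nernst: E = (60.2/1) · log₁₀([out]/[in]), so log₁₀([out]/[in]) = -94.0 × 1 / 60.2 = -1.5615.
[out]/[in] = 10^(-1.5615) = 0.02745.
[out] = 0.02745 × 134 = 3.678 mmol L⁻¹.

3.7 mmol L⁻¹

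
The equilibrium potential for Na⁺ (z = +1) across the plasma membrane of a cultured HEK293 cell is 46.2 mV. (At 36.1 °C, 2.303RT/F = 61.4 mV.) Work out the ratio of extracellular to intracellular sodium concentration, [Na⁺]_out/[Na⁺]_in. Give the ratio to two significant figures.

5.7

log₁₀([out]/[in]) = E·z/(61.4) = 46.2 × 1 / 61.4 = 0.7524
[out]/[in] = 10^(0.7524) = 5.655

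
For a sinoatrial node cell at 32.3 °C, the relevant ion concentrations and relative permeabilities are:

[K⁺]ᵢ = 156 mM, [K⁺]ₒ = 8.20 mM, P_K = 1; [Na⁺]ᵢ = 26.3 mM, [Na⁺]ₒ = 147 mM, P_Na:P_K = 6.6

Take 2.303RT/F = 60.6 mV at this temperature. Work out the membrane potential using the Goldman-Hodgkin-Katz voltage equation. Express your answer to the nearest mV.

Vm = 60.6 · log₁₀[(Σ P·[cation]ₒ + Σ P·[anion]ᵢ) / (Σ P·[cation]ᵢ + Σ P·[anion]ₒ)]
Numerator = 1×8.20 + 6.6×147 = 978.4
Denominator = 1×156 + 6.6×26.3 = 329.6
Vm = 60.6 · log₁₀(2.9686) = 60.6 × (0.4726) = 28.64 mV

29 mV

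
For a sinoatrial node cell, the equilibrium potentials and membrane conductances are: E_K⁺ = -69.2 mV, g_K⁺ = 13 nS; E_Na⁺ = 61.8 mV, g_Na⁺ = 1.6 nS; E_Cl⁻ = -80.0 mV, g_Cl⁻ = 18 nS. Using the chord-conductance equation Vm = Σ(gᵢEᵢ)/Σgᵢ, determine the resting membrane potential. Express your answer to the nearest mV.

-69 mV

Σ gᵢEᵢ = 13·(-69.2) + 1.6·(61.8) + 18·(-80.0) = -2240.72
Σ gᵢ = 13 + 1.6 + 18 = 32.6
Vm = -2240.72 / 32.6 = -68.73 mV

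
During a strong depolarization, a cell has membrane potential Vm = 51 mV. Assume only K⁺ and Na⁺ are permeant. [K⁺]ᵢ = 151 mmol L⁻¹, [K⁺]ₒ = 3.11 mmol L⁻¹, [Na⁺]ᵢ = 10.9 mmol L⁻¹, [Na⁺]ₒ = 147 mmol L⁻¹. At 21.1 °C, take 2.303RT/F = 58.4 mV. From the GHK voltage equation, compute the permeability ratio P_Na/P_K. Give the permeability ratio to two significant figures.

17

Let α = P_Na/P_K. GHK: Vm = 58.4·log₁₀[(Kₒ + α·Naₒ)/(Kᵢ + α·Naᵢ)].
10^(Vm/58.4) = 10^(51.0/58.4) = 7.4694
So 7.4694·(Kᵢ + α·Naᵢ) = Kₒ + α·Naₒ → α = (7.4694·151.0 − 3.11) / (147.0 − 7.4694·10.9)
α = (1128 − 3.11) / (147.0 − 81.42) = 1125/65.58 = 17.15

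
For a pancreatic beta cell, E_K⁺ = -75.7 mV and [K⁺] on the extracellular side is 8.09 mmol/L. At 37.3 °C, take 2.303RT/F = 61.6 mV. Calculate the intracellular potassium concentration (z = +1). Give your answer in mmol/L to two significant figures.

Nernst: E = (61.6/1) · log₁₀([out]/[in]), so log₁₀([out]/[in]) = -75.7 × 1 / 61.6 = -1.2289.
[out]/[in] = 10^(-1.2289) = 0.05903.
[in] = 8.09 / 0.05903 = 137 mmol/L.

140 mmol/L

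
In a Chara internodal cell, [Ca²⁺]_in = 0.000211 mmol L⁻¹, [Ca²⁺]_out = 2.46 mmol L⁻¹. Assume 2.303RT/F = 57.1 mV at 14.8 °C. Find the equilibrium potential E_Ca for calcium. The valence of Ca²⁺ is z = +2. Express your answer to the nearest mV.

E = (57.1/z) · log₁₀([Ca²⁺]_out/[Ca²⁺]_in) with z = +2.
= (57.1/2) · log₁₀(2.46/0.000211) = 28.55 · log₁₀(1.166e+04)
= 28.55 · (4.0667) = 116.10 mV

116 mV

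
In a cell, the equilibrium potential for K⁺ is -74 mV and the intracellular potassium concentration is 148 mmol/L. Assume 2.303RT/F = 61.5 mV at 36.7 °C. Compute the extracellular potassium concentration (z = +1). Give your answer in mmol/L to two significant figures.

Nernst: E = (61.5/1) · log₁₀([out]/[in]), so log₁₀([out]/[in]) = -74.0 × 1 / 61.5 = -1.2033.
[out]/[in] = 10^(-1.2033) = 0.06263.
[out] = 0.06263 × 148 = 9.269 mmol/L.

9.3 mmol/L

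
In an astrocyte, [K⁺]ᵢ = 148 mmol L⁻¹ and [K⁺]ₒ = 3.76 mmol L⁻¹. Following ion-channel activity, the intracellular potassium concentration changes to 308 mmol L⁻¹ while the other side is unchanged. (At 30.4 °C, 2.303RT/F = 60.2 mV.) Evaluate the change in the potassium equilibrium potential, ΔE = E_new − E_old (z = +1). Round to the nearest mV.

E_old = (60.2/1)·log₁₀(3.76/148) = -96.02 mV
E_new = (60.2/1)·log₁₀(3.76/308) = -115.18 mV
ΔE = -115.18 − (-96.02) = -19.16 mV

-19 mV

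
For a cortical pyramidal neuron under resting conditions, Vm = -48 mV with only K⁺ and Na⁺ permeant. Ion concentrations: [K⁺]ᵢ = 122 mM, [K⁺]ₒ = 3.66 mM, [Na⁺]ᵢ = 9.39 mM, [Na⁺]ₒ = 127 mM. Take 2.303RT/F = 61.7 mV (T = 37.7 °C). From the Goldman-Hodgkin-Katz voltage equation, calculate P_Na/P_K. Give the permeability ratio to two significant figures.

Let α = P_Na/P_K. GHK: Vm = 61.7·log₁₀[(Kₒ + α·Naₒ)/(Kᵢ + α·Naᵢ)].
10^(Vm/61.7) = 10^(-48.0/61.7) = 0.16674
So 0.16674·(Kᵢ + α·Naᵢ) = Kₒ + α·Naₒ → α = (0.16674·122.0 − 3.66) / (127.0 − 0.16674·9.39)
α = (20.34 − 3.66) / (127.0 − 1.566) = 16.68/125.4 = 0.133

0.13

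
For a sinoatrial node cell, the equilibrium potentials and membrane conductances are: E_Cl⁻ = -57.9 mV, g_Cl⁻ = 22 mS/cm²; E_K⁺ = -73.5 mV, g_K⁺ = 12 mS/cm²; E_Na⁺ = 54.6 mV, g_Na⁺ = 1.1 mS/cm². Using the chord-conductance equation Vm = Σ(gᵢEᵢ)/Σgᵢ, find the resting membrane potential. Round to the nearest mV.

Σ gᵢEᵢ = 22·(-57.9) + 12·(-73.5) + 1.1·(54.6) = -2095.74
Σ gᵢ = 22 + 12 + 1.1 = 35.1
Vm = -2095.74 / 35.1 = -59.71 mV

-60 mV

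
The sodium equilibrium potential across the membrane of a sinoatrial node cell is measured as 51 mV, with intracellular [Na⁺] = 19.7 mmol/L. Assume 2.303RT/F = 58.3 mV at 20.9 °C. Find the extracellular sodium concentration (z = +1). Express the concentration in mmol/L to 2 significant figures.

Nernst: E = (58.3/1) · log₁₀([out]/[in]), so log₁₀([out]/[in]) = 51.0 × 1 / 58.3 = 0.8748.
[out]/[in] = 10^(0.8748) = 7.495.
[out] = 7.495 × 19.7 = 147.7 mmol/L.

150 mmol/L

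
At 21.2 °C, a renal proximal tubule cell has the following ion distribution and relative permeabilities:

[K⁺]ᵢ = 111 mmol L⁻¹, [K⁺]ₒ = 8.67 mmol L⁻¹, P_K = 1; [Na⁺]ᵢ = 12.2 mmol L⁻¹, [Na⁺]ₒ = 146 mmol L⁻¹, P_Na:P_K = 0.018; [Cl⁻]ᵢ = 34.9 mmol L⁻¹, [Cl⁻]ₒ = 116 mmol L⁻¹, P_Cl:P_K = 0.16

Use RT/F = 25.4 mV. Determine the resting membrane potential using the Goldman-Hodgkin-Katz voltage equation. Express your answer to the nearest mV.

-52 mV

Vm = 25.4 · ln[(Σ P·[cation]ₒ + Σ P·[anion]ᵢ) / (Σ P·[cation]ᵢ + Σ P·[anion]ₒ)]
Numerator = 1×8.67 + 0.018×146 + 0.16×34.9 = 16.88
Denominator = 1×111 + 0.018×12.2 + 0.16×116 = 129.8
Vm = 25.4 · ln(0.13008) = 25.4 × (-2.0396) = -51.81 mV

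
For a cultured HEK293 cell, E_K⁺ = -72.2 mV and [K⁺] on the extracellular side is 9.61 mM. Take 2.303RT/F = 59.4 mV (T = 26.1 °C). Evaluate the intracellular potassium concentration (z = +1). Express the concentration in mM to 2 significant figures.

Nernst: E = (59.4/1) · log₁₀([out]/[in]), so log₁₀([out]/[in]) = -72.2 × 1 / 59.4 = -1.2155.
[out]/[in] = 10^(-1.2155) = 0.06089.
[in] = 9.61 / 0.06089 = 157.8 mM.

160 mM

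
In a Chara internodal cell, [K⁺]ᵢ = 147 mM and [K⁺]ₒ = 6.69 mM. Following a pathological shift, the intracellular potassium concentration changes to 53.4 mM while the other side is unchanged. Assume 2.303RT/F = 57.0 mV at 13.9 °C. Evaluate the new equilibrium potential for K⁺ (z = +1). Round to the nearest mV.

-51 mV

After the shift: [K⁺]_out = 6.69, [K⁺]_in = 53.4 mM.
E_new = (57.0/1)·log₁₀(6.69/53.4) = 57.00 · (-0.9021) = -51.42 mV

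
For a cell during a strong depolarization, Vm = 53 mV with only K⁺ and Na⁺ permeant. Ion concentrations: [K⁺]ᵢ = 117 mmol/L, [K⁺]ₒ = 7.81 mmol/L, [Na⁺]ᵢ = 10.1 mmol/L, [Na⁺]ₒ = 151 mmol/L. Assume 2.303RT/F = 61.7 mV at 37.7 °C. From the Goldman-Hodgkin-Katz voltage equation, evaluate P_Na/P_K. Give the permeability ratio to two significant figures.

11

Let α = P_Na/P_K. GHK: Vm = 61.7·log₁₀[(Kₒ + α·Naₒ)/(Kᵢ + α·Naᵢ)].
10^(Vm/61.7) = 10^(53.0/61.7) = 7.2276
So 7.2276·(Kᵢ + α·Naᵢ) = Kₒ + α·Naₒ → α = (7.2276·117.0 − 7.81) / (151.0 − 7.2276·10.1)
α = (845.6 − 7.81) / (151.0 − 73) = 837.8/78 = 10.74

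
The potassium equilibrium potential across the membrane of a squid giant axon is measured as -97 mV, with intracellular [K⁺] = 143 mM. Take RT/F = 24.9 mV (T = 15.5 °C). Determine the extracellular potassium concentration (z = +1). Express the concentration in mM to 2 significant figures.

2.9 mM

Nernst: E = (24.9/1) · ln([out]/[in]), so ln([out]/[in]) = -97.0 × 1 / 24.9 = -3.8956.
[out]/[in] = e^(-3.8956) = 0.02033.
[out] = 0.02033 × 143 = 2.907 mM.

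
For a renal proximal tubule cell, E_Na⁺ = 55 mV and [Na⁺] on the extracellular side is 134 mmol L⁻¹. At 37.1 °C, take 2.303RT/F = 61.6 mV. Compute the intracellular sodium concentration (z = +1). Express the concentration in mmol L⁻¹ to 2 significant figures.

17 mmol L⁻¹

Nernst: E = (61.6/1) · log₁₀([out]/[in]), so log₁₀([out]/[in]) = 55.0 × 1 / 61.6 = 0.8929.
[out]/[in] = 10^(0.8929) = 7.814.
[in] = 134 / 7.814 = 17.15 mmol L⁻¹.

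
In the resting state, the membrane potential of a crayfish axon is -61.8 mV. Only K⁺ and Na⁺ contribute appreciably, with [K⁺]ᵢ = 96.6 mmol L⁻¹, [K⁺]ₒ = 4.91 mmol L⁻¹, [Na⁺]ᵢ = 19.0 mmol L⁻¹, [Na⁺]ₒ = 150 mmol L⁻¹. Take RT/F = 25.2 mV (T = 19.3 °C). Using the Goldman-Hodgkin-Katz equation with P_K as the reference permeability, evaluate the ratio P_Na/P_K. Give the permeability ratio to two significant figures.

0.023

Let α = P_Na/P_K. GHK: Vm = 25.2·ln[(Kₒ + α·Naₒ)/(Kᵢ + α·Naᵢ)].
e^(Vm/25.2) = e^(-61.8/25.2) = 0.086088
So 0.086088·(Kᵢ + α·Naᵢ) = Kₒ + α·Naₒ → α = (0.086088·96.6 − 4.91) / (150.0 − 0.086088·19.0)
α = (8.316 − 4.91) / (150.0 − 1.636) = 3.406/148.4 = 0.02296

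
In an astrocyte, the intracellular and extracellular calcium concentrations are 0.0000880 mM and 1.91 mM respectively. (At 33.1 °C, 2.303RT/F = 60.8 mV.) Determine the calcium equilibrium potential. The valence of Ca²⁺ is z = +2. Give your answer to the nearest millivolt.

E = (60.8/z) · log₁₀([Ca²⁺]_out/[Ca²⁺]_in) with z = +2.
= (60.8/2) · log₁₀(1.91/0.0000880) = 30.40 · log₁₀(2.17e+04)
= 30.40 · (4.3366) = 131.83 mV

132 mV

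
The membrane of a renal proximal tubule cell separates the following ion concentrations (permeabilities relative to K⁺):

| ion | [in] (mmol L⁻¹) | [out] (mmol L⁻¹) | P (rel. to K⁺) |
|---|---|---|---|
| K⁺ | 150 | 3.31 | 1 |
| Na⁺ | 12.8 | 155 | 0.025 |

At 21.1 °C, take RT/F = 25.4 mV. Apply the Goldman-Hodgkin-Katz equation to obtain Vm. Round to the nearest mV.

Vm = 25.4 · ln[(Σ P·[cation]ₒ + Σ P·[anion]ᵢ) / (Σ P·[cation]ᵢ + Σ P·[anion]ₒ)]
Numerator = 1×3.31 + 0.025×155 = 7.185
Denominator = 1×150 + 0.025×12.8 = 150.3
Vm = 25.4 · ln(0.047798) = 25.4 × (-3.0408) = -77.24 mV

-77 mV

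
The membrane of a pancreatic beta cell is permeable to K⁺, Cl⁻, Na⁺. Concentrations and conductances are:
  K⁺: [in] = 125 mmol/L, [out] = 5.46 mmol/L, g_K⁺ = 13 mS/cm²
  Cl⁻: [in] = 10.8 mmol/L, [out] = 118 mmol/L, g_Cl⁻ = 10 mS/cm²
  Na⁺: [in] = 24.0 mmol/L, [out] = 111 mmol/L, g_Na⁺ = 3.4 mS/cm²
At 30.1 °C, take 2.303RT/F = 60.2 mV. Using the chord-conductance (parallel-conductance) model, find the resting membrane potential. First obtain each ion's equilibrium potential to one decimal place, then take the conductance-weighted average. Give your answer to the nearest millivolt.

E_K⁺ = (60.2/1)·log₁₀(5.46/125) = -81.9 mV
E_Cl⁻ = (60.2/-1)·log₁₀(118/10.8) = -62.5 mV
E_Na⁺ = (60.2/1)·log₁₀(111/24.0) = 40.0 mV
Vm = (Σ gᵢEᵢ)/(Σ gᵢ) = (13·-81.9 + 10·-62.5 + 3.4·40.0) / (13 + 10 + 3.4)
= -1553.70 / 26.4 = -58.85 mV

-59 mV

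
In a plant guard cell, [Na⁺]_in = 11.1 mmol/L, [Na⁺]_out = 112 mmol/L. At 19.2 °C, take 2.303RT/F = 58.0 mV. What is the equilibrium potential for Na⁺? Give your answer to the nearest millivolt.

E = (58.0/z) · log₁₀([Na⁺]_out/[Na⁺]_in) with z = +1.
= (58.0/1) · log₁₀(112/11.1) = 58.00 · log₁₀(10.09)
= 58.00 · (1.0039) = 58.23 mV

58 mV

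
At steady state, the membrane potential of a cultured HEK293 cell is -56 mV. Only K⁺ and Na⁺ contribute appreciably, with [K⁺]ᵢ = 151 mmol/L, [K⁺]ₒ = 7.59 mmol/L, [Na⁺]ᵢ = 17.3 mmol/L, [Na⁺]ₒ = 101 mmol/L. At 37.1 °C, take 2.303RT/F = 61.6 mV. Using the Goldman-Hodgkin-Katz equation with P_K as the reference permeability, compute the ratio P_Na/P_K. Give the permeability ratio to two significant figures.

0.11

Let α = P_Na/P_K. GHK: Vm = 61.6·log₁₀[(Kₒ + α·Naₒ)/(Kᵢ + α·Naᵢ)].
10^(Vm/61.6) = 10^(-56.0/61.6) = 0.12328
So 0.12328·(Kᵢ + α·Naᵢ) = Kₒ + α·Naₒ → α = (0.12328·151.0 − 7.59) / (101.0 − 0.12328·17.3)
α = (18.62 − 7.59) / (101.0 − 2.133) = 11.03/98.87 = 0.1115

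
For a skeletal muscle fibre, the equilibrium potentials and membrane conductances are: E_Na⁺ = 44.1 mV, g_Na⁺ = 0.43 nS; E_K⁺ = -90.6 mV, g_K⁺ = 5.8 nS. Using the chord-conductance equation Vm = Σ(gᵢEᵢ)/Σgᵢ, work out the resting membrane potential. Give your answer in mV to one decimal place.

Σ gᵢEᵢ = 0.43·(44.1) + 5.8·(-90.6) = -506.52
Σ gᵢ = 0.43 + 5.8 = 6.23
Vm = -506.52 / 6.23 = -81.30 mV

-81.3 mV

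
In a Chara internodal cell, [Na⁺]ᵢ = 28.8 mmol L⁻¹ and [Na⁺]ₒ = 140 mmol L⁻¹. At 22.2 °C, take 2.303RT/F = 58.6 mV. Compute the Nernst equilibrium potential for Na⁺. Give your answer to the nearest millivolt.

E = (58.6/z) · log₁₀([Na⁺]_out/[Na⁺]_in) with z = +1.
= (58.6/1) · log₁₀(140/28.8) = 58.60 · log₁₀(4.861)
= 58.60 · (0.6867) = 40.24 mV

40 mV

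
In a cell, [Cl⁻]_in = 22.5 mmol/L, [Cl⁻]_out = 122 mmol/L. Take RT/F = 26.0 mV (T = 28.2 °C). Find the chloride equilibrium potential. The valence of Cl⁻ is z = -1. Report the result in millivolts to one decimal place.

E = (26.0/z) · ln([Cl⁻]_out/[Cl⁻]_in) with z = -1.
For an anion, dividing by z = -1 reverses the sign.
= (26.0/-1) · ln(122/22.5) = -26.00 · ln(5.422)
= -26.00 · (1.6905) = -43.95 mV

-44.0 mV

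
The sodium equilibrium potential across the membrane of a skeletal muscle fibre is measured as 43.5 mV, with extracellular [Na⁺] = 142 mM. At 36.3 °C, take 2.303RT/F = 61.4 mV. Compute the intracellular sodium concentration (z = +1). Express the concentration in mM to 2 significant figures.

28 mM

Nernst: E = (61.4/1) · log₁₀([out]/[in]), so log₁₀([out]/[in]) = 43.5 × 1 / 61.4 = 0.7085.
[out]/[in] = 10^(0.7085) = 5.111.
[in] = 142 / 5.111 = 27.79 mM.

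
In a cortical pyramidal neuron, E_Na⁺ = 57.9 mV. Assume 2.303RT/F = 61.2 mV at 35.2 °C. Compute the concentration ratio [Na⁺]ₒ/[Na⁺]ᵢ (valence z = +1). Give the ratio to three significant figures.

8.83

log₁₀([out]/[in]) = E·z/(61.2) = 57.9 × 1 / 61.2 = 0.9461
[out]/[in] = 10^(0.9461) = 8.832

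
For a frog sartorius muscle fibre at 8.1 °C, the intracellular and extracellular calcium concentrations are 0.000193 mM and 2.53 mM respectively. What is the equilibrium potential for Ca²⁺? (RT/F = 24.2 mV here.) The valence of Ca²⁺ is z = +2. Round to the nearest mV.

E = (24.2/z) · ln([Ca²⁺]_out/[Ca²⁺]_in) with z = +2.
= (24.2/2) · ln(2.53/0.000193) = 12.10 · ln(1.311e+04)
= 12.10 · (9.4810) = 114.72 mV

115 mV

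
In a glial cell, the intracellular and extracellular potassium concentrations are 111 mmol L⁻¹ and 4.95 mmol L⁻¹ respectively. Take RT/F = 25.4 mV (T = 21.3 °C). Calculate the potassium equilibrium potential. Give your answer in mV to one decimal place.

E = (25.4/z) · ln([K⁺]_out/[K⁺]_in) with z = +1.
= (25.4/1) · ln(4.95/111) = 25.40 · ln(0.04459)
= 25.40 · (-3.1101) = -79.00 mV

-79.0 mV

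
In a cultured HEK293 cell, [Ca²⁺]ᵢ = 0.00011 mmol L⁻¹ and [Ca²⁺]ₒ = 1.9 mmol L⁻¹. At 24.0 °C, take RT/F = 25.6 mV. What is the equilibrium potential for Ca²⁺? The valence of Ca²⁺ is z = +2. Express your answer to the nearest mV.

125 mV

E = (25.6/z) · ln([Ca²⁺]_out/[Ca²⁺]_in) with z = +2.
= (25.6/2) · ln(1.9/0.00011) = 12.80 · ln(1.727e+04)
= 12.80 · (9.7569) = 124.89 mV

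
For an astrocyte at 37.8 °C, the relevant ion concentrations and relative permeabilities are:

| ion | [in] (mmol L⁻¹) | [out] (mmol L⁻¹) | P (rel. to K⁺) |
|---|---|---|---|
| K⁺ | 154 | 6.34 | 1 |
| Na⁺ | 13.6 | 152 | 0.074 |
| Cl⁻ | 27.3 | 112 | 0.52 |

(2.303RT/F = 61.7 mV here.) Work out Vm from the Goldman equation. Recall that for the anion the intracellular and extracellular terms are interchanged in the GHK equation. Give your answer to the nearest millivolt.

Vm = 61.7 · log₁₀[(Σ P·[cation]ₒ + Σ P·[anion]ᵢ) / (Σ P·[cation]ᵢ + Σ P·[anion]ₒ)]
Numerator = 1×6.34 + 0.074×152 + 0.52×27.3 = 31.78
Denominator = 1×154 + 0.074×13.6 + 0.52×112 = 213.2
Vm = 61.7 · log₁₀(0.14905) = 61.7 × (-0.8267) = -51.01 mV

-51 mV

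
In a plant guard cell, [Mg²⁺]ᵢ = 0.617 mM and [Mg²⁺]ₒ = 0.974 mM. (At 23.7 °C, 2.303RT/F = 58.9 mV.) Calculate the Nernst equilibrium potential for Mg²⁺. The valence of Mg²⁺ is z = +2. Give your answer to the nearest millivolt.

6 mV

E = (58.9/z) · log₁₀([Mg²⁺]_out/[Mg²⁺]_in) with z = +2.
= (58.9/2) · log₁₀(0.974/0.617) = 29.45 · log₁₀(1.579)
= 29.45 · (0.1983) = 5.84 mV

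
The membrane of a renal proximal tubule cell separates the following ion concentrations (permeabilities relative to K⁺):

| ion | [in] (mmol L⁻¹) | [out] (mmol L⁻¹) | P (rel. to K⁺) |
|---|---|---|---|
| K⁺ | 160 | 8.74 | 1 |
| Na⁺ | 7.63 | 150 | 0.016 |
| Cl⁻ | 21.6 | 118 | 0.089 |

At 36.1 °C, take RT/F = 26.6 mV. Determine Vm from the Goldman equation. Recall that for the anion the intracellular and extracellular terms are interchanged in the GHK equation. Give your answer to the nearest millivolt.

Vm = 26.6 · ln[(Σ P·[cation]ₒ + Σ P·[anion]ᵢ) / (Σ P·[cation]ᵢ + Σ P·[anion]ₒ)]
Numerator = 1×8.74 + 0.016×150 + 0.089×21.6 = 13.06
Denominator = 1×160 + 0.016×7.63 + 0.089×118 = 170.6
Vm = 26.6 · ln(0.076557) = 26.6 × (-2.5697) = -68.35 mV

-68 mV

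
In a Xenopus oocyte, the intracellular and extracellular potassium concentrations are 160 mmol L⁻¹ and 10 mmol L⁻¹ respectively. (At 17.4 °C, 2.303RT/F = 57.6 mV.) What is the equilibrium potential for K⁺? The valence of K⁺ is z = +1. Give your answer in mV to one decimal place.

-69.4 mV

E = (57.6/z) · log₁₀([K⁺]_out/[K⁺]_in) with z = +1.
= (57.6/1) · log₁₀(10/160) = 57.60 · log₁₀(0.0625)
= 57.60 · (-1.2041) = -69.36 mV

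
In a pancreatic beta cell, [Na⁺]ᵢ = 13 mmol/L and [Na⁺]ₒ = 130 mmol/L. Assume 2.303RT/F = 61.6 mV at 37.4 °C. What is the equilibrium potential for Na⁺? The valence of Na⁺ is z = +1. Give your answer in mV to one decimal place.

61.6 mV

E = (61.6/z) · log₁₀([Na⁺]_out/[Na⁺]_in) with z = +1.
= (61.6/1) · log₁₀(130/13) = 61.60 · log₁₀(10)
= 61.60 · (1.0000) = 61.60 mV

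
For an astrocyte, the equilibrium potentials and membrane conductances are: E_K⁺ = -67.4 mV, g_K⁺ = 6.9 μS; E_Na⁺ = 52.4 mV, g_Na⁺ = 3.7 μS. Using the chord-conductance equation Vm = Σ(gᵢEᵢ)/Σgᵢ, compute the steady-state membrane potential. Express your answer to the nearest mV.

-26 mV

Σ gᵢEᵢ = 6.9·(-67.4) + 3.7·(52.4) = -271.18
Σ gᵢ = 6.9 + 3.7 = 10.6
Vm = -271.18 / 10.6 = -25.58 mV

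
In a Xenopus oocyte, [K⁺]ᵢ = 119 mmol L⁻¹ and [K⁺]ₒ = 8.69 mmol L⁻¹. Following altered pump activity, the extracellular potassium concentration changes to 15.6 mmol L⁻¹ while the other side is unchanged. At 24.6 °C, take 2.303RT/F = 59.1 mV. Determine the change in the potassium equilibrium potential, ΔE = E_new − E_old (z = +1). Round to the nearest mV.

E_old = (59.1/1)·log₁₀(8.69/119) = -67.17 mV
E_new = (59.1/1)·log₁₀(15.6/119) = -52.15 mV
ΔE = -52.15 − (-67.17) = 15.02 mV

15 mV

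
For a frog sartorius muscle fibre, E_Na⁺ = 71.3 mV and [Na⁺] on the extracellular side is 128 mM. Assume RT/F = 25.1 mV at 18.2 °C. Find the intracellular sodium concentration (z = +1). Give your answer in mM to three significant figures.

Nernst: E = (25.1/1) · ln([out]/[in]), so ln([out]/[in]) = 71.3 × 1 / 25.1 = 2.8406.
[out]/[in] = e^(2.8406) = 17.13.
[in] = 128 / 17.13 = 7.474 mM.

7.47 mM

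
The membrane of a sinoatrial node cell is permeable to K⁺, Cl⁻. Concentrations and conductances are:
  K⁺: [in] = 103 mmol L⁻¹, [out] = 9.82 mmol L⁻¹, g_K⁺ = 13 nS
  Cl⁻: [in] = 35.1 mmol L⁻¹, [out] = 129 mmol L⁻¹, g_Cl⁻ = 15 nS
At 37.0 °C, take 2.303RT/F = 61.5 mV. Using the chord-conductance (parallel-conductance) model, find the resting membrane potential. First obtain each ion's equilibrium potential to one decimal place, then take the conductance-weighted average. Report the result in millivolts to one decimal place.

-47.8 mV

E_K⁺ = (61.5/1)·log₁₀(9.82/103) = -62.8 mV
E_Cl⁻ = (61.5/-1)·log₁₀(129/35.1) = -34.8 mV
Vm = (Σ gᵢEᵢ)/(Σ gᵢ) = (13·-62.8 + 15·-34.8) / (13 + 15)
= -1338.40 / 28 = -47.80 mV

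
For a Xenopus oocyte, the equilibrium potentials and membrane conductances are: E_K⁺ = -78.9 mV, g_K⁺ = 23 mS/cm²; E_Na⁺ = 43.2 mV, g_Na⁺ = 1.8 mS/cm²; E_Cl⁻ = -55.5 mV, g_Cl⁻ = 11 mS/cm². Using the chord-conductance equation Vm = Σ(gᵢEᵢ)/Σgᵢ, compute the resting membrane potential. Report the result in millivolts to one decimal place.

-65.6 mV

Σ gᵢEᵢ = 23·(-78.9) + 1.8·(43.2) + 11·(-55.5) = -2347.44
Σ gᵢ = 23 + 1.8 + 11 = 35.8
Vm = -2347.44 / 35.8 = -65.57 mV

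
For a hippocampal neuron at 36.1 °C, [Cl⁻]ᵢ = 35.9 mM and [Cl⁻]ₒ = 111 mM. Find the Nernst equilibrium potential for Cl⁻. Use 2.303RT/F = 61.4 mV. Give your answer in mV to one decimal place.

E = (61.4/z) · log₁₀([Cl⁻]_out/[Cl⁻]_in) with z = -1.
For an anion, dividing by z = -1 reverses the sign.
= (61.4/-1) · log₁₀(111/35.9) = -61.40 · log₁₀(3.092)
= -61.40 · (0.4902) = -30.10 mV

-30.1 mV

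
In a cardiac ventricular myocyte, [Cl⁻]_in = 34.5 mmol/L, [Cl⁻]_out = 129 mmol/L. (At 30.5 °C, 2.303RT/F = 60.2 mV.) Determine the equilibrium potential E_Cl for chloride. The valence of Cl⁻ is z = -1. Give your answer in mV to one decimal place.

E = (60.2/z) · log₁₀([Cl⁻]_out/[Cl⁻]_in) with z = -1.
For an anion, dividing by z = -1 reverses the sign.
= (60.2/-1) · log₁₀(129/34.5) = -60.20 · log₁₀(3.739)
= -60.20 · (0.5728) = -34.48 mV

-34.5 mV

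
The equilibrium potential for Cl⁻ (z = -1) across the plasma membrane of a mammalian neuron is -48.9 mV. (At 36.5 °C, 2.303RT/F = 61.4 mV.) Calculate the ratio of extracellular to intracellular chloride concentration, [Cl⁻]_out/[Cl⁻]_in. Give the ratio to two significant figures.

6.3

log₁₀([out]/[in]) = E·z/(61.4) = -48.9 × -1 / 61.4 = 0.7964
[out]/[in] = 10^(0.7964) = 6.258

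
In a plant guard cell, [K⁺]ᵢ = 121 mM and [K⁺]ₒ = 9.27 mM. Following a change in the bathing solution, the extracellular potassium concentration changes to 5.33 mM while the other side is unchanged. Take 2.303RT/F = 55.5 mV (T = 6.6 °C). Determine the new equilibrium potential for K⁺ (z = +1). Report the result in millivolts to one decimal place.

-75.3 mV

After the shift: [K⁺]_out = 5.33, [K⁺]_in = 121 mM.
E_new = (55.5/1)·log₁₀(5.33/121) = 55.50 · (-1.3561) = -75.26 mV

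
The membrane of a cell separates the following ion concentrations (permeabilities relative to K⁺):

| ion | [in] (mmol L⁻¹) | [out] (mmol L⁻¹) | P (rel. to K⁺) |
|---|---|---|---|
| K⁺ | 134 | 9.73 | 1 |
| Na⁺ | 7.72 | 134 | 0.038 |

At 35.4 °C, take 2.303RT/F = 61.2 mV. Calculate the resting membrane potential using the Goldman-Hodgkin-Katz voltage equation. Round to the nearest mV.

-59 mV

Vm = 61.2 · log₁₀[(Σ P·[cation]ₒ + Σ P·[anion]ᵢ) / (Σ P·[cation]ᵢ + Σ P·[anion]ₒ)]
Numerator = 1×9.73 + 0.038×134 = 14.82
Denominator = 1×134 + 0.038×7.72 = 134.3
Vm = 61.2 · log₁₀(0.11037) = 61.2 × (-0.9571) = -58.58 mV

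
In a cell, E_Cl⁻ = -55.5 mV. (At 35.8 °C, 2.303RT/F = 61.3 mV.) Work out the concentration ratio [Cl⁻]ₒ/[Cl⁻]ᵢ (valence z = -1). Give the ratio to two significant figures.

8.0

log₁₀([out]/[in]) = E·z/(61.3) = -55.5 × -1 / 61.3 = 0.9054
[out]/[in] = 10^(0.9054) = 8.042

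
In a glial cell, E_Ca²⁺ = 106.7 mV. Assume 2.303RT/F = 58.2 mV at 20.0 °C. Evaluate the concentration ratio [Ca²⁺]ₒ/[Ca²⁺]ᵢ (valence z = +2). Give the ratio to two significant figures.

4600

log₁₀([out]/[in]) = E·z/(58.2) = 106.7 × 2 / 58.2 = 3.6667
[out]/[in] = 10^(3.6667) = 4642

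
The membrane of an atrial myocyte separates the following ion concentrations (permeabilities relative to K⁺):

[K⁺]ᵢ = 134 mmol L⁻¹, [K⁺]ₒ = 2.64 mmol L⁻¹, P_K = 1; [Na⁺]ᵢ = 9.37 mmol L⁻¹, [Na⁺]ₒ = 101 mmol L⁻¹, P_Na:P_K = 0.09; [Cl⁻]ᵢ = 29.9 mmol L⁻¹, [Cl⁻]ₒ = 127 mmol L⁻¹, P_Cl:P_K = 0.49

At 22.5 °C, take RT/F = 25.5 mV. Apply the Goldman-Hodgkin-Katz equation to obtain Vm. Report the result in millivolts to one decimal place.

-51.3 mV

Vm = 25.5 · ln[(Σ P·[cation]ₒ + Σ P·[anion]ᵢ) / (Σ P·[cation]ᵢ + Σ P·[anion]ₒ)]
Numerator = 1×2.64 + 0.09×101 + 0.49×29.9 = 26.38
Denominator = 1×134 + 0.09×9.37 + 0.49×127 = 197.1
Vm = 25.5 · ln(0.13386) = 25.5 × (-2.0109) = -51.28 mV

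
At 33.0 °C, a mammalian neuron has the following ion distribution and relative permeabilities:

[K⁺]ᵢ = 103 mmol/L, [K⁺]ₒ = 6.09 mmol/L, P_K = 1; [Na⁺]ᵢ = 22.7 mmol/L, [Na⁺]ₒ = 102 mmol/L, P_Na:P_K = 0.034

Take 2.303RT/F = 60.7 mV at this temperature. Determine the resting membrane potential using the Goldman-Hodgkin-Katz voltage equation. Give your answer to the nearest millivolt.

-63 mV

Vm = 60.7 · log₁₀[(Σ P·[cation]ₒ + Σ P·[anion]ᵢ) / (Σ P·[cation]ᵢ + Σ P·[anion]ₒ)]
Numerator = 1×6.09 + 0.034×102 = 9.558
Denominator = 1×103 + 0.034×22.7 = 103.8
Vm = 60.7 · log₁₀(0.092106) = 60.7 × (-1.0357) = -62.87 mV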